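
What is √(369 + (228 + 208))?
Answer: √805 ≈ 28.373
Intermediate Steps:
√(369 + (228 + 208)) = √(369 + 436) = √805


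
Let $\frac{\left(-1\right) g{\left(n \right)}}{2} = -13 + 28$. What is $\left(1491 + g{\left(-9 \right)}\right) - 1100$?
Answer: $361$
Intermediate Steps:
$g{\left(n \right)} = -30$ ($g{\left(n \right)} = - 2 \left(-13 + 28\right) = \left(-2\right) 15 = -30$)
$\left(1491 + g{\left(-9 \right)}\right) - 1100 = \left(1491 - 30\right) - 1100 = 1461 - 1100 = 361$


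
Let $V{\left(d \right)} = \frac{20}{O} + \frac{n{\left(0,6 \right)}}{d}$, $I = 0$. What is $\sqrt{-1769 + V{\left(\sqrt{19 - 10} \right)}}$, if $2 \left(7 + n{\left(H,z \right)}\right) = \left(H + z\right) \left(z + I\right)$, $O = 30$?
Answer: $\frac{i \sqrt{15882}}{3} \approx 42.008 i$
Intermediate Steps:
$n{\left(H,z \right)} = -7 + \frac{z \left(H + z\right)}{2}$ ($n{\left(H,z \right)} = -7 + \frac{\left(H + z\right) \left(z + 0\right)}{2} = -7 + \frac{\left(H + z\right) z}{2} = -7 + \frac{z \left(H + z\right)}{2}$)
$V{\left(d \right)} = \frac{2}{3} + \frac{11}{d}$ ($V{\left(d \right)} = \frac{20}{30} + \frac{-7 + \frac{6^{2}}{2} + \frac{1}{2} \cdot 0 \cdot 6}{d} = 20 \cdot \frac{1}{30} + \frac{-7 + \frac{1}{2} \cdot 36 + 0}{d} = \frac{2}{3} + \frac{-7 + 18 + 0}{d} = \frac{2}{3} + \frac{11}{d}$)
$\sqrt{-1769 + V{\left(\sqrt{19 - 10} \right)}} = \sqrt{-1769 + \left(\frac{2}{3} + \frac{11}{\sqrt{19 - 10}}\right)} = \sqrt{-1769 + \left(\frac{2}{3} + \frac{11}{\sqrt{9}}\right)} = \sqrt{-1769 + \left(\frac{2}{3} + \frac{11}{3}\right)} = \sqrt{-1769 + \frac{13}{3}} = \sqrt{- \frac{5294}{3}} = \frac{i \sqrt{15882}}{3}$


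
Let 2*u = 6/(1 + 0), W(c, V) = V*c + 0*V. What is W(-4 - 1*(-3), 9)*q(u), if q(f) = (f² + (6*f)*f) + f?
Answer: -594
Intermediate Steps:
W(c, V) = V*c (W(c, V) = V*c + 0 = V*c)
u = 3 (u = (6/(1 + 0))/2 = (6/1)/2 = (6*1)/2 = (½)*6 = 3)
q(f) = f + 7*f² (q(f) = (f² + 6*f²) + f = 7*f² + f = f + 7*f²)
W(-4 - 1*(-3), 9)*q(u) = (9*(-4 - 1*(-3)))*(3*(1 + 7*3)) = (9*(-4 + 3))*(3*(1 + 21)) = (9*(-1))*(3*22) = -9*66 = -594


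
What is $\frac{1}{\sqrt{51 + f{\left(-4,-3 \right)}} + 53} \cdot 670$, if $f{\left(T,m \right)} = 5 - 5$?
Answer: $\frac{17755}{1379} - \frac{335 \sqrt{51}}{1379} \approx 11.14$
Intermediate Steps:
$f{\left(T,m \right)} = 0$
$\frac{1}{\sqrt{51 + f{\left(-4,-3 \right)}} + 53} \cdot 670 = \frac{1}{\sqrt{51 + 0} + 53} \cdot 670 = \frac{1}{\sqrt{51} + 53} \cdot 670 = \frac{1}{53 + \sqrt{51}} \cdot 670 = \frac{670}{53 + \sqrt{51}}$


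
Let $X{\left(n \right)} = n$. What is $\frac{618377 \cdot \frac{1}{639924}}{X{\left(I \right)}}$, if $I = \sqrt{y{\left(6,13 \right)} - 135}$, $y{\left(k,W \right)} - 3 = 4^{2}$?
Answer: $- \frac{618377 i \sqrt{29}}{37115592} \approx - 0.089721 i$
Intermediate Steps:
$y{\left(k,W \right)} = 19$ ($y{\left(k,W \right)} = 3 + 4^{2} = 3 + 16 = 19$)
$I = 2 i \sqrt{29}$ ($I = \sqrt{19 - 135} = \sqrt{-116} = 2 i \sqrt{29} \approx 10.77 i$)
$\frac{618377 \cdot \frac{1}{639924}}{X{\left(I \right)}} = \frac{618377 \cdot \frac{1}{639924}}{2 i \sqrt{29}} = 618377 \cdot \frac{1}{639924} \left(- \frac{i \sqrt{29}}{58}\right) = \frac{618377 \left(- \frac{i \sqrt{29}}{58}\right)}{639924} = - \frac{618377 i \sqrt{29}}{37115592}$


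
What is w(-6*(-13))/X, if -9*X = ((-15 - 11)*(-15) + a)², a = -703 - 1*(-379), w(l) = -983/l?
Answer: 983/37752 ≈ 0.026038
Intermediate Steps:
a = -324 (a = -703 + 379 = -324)
X = -484 (X = -((-15 - 11)*(-15) - 324)²/9 = -(-26*(-15) - 324)²/9 = -(390 - 324)²/9 = -⅑*66² = -⅑*4356 = -484)
w(-6*(-13))/X = -983/((-6*(-13)))/(-484) = -983/78*(-1/484) = 983/37752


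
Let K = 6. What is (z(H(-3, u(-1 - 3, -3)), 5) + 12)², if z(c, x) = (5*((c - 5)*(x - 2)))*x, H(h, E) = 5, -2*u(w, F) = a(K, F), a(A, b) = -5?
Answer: 144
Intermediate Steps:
u(w, F) = 5/2 (u(w, F) = -½*(-5) = 5/2)
z(c, x) = 5*x*(-5 + c)*(-2 + x) (z(c, x) = (5*((-5 + c)*(-2 + x)))*x = (5*(-5 + c)*(-2 + x))*x = 5*x*(-5 + c)*(-2 + x))
(z(H(-3, u(-1 - 3, -3)), 5) + 12)² = (5*5*(10 - 5*5 - 2*5 + 5*5) + 12)² = (5*5*(10 - 25 - 10 + 25) + 12)² = (5*5*0 + 12)² = (0 + 12)² = 12² = 144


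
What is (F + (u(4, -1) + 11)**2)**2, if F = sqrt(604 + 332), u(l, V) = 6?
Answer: 84457 + 3468*sqrt(26) ≈ 1.0214e+5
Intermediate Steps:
F = 6*sqrt(26) (F = sqrt(936) = 6*sqrt(26) ≈ 30.594)
(F + (u(4, -1) + 11)**2)**2 = (6*sqrt(26) + (6 + 11)**2)**2 = (6*sqrt(26) + 17**2)**2 = (6*sqrt(26) + 289)**2 = (289 + 6*sqrt(26))**2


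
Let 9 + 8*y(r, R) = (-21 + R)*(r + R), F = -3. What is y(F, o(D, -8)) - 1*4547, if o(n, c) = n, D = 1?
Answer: -36345/8 ≈ -4543.1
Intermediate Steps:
y(r, R) = -9/8 + (-21 + R)*(R + r)/8 (y(r, R) = -9/8 + ((-21 + R)*(r + R))/8 = -9/8 + ((-21 + R)*(R + r))/8 = -9/8 + (-21 + R)*(R + r)/8)
y(F, o(D, -8)) - 1*4547 = (-9/8 - 21/8*1 - 21/8*(-3) + (⅛)*1² + (⅛)*1*(-3)) - 1*4547 = (-9/8 - 21/8 + 63/8 + (⅛)*1 - 3/8) - 4547 = (-9/8 - 21/8 + 63/8 + ⅛ - 3/8) - 4547 = 31/8 - 4547 = -36345/8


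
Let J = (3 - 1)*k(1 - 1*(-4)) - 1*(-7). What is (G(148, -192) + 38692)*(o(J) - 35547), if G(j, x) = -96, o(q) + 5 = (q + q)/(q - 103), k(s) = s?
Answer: -59003750788/43 ≈ -1.3722e+9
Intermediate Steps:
J = 17 (J = (3 - 1)*(1 - 1*(-4)) - 1*(-7) = 2*(1 + 4) + 7 = 2*5 + 7 = 10 + 7 = 17)
o(q) = -5 + 2*q/(-103 + q) (o(q) = -5 + (q + q)/(q - 103) = -5 + (2*q)/(-103 + q) = -5 + 2*q/(-103 + q))
(G(148, -192) + 38692)*(o(J) - 35547) = (-96 + 38692)*((515 - 3*17)/(-103 + 17) - 35547) = 38596*((515 - 51)/(-86) - 35547) = 38596*(-1/86*464 - 35547) = 38596*(-232/43 - 35547) = 38596*(-1528753/43) = -59003750788/43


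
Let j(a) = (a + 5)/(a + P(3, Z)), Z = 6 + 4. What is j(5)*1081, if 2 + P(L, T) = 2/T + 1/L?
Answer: 162150/53 ≈ 3059.4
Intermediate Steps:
Z = 10
P(L, T) = -2 + 1/L + 2/T (P(L, T) = -2 + (2/T + 1/L) = -2 + (1/L + 2/T) = -2 + 1/L + 2/T)
j(a) = (5 + a)/(-22/15 + a) (j(a) = (a + 5)/(a + (-2 + 1/3 + 2/10)) = (5 + a)/(a + (-2 + 1/3 + 2*(1/10))) = (5 + a)/(a + (-2 + 1/3 + 1/5)) = (5 + a)/(a - 22/15) = (5 + a)/(-22/15 + a))
j(5)*1081 = (15*(5 + 5)/(-22 + 15*5))*1081 = (15*10/(-22 + 75))*1081 = (15*10/53)*1081 = (15*(1/53)*10)*1081 = (150/53)*1081 = 162150/53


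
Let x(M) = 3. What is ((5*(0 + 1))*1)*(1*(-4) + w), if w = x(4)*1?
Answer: -5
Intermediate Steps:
w = 3 (w = 3*1 = 3)
((5*(0 + 1))*1)*(1*(-4) + w) = ((5*(0 + 1))*1)*(1*(-4) + 3) = ((5*1)*1)*(-4 + 3) = (5*1)*(-1) = 5*(-1) = -5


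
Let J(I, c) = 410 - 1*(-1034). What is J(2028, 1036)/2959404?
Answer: 361/739851 ≈ 0.00048794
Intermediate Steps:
J(I, c) = 1444 (J(I, c) = 410 + 1034 = 1444)
J(2028, 1036)/2959404 = 1444/2959404 = 1444*(1/2959404) = 361/739851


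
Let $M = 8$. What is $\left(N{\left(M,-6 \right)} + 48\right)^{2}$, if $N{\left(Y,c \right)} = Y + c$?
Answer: $2500$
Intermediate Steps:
$\left(N{\left(M,-6 \right)} + 48\right)^{2} = \left(\left(8 - 6\right) + 48\right)^{2} = \left(2 + 48\right)^{2} = 50^{2} = 2500$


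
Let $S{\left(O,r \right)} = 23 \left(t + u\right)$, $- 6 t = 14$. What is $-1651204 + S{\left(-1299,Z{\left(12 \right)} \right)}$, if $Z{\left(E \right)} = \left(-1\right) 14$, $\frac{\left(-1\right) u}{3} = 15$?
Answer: $- \frac{4956878}{3} \approx -1.6523 \cdot 10^{6}$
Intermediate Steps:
$u = -45$ ($u = \left(-3\right) 15 = -45$)
$t = - \frac{7}{3}$ ($t = \left(- \frac{1}{6}\right) 14 = - \frac{7}{3} \approx -2.3333$)
$Z{\left(E \right)} = -14$
$S{\left(O,r \right)} = - \frac{3266}{3}$ ($S{\left(O,r \right)} = 23 \left(- \frac{7}{3} - 45\right) = 23 \left(- \frac{142}{3}\right) = - \frac{3266}{3}$)
$-1651204 + S{\left(-1299,Z{\left(12 \right)} \right)} = -1651204 - \frac{3266}{3} = - \frac{4956878}{3}$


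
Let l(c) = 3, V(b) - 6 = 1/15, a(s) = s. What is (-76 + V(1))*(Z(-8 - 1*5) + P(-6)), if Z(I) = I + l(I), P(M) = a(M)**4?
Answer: -1349014/15 ≈ -89934.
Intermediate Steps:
V(b) = 91/15 (V(b) = 6 + 1/15 = 91/15)
P(M) = M**4
Z(I) = 3 + I (Z(I) = I + 3 = 3 + I)
(-76 + V(1))*(Z(-8 - 1*5) + P(-6)) = (-76 + 91/15)*((3 + (-8 - 1*5)) + (-6)**4) = -1049*((3 + (-8 - 5)) + 1296)/15 = -1049*((3 - 13) + 1296)/15 = -1049*(-10 + 1296)/15 = -1049/15*1286 = -1349014/15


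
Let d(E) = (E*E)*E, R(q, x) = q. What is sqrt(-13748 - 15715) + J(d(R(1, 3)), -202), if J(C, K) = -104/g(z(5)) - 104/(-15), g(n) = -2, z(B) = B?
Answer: 884/15 + I*sqrt(29463) ≈ 58.933 + 171.65*I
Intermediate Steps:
d(E) = E**3 (d(E) = E**2*E = E**3)
J(C, K) = 884/15 (J(C, K) = -104/(-2) - 104/(-15) = -104*(-1/2) - 104*(-1/15) = 52 + 104/15 = 884/15)
sqrt(-13748 - 15715) + J(d(R(1, 3)), -202) = sqrt(-13748 - 15715) + 884/15 = sqrt(-29463) + 884/15 = I*sqrt(29463) + 884/15 = 884/15 + I*sqrt(29463)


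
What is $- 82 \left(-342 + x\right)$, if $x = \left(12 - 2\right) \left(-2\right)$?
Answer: $29684$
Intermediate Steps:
$x = -20$ ($x = 10 \left(-2\right) = -20$)
$- 82 \left(-342 + x\right) = - 82 \left(-342 - 20\right) = \left(-82\right) \left(-362\right) = 29684$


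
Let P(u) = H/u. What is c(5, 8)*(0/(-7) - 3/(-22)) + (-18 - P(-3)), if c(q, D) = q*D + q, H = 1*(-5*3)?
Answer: -371/22 ≈ -16.864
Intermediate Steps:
H = -15 (H = 1*(-15) = -15)
c(q, D) = q + D*q (c(q, D) = D*q + q = q + D*q)
P(u) = -15/u
c(5, 8)*(0/(-7) - 3/(-22)) + (-18 - P(-3)) = (5*(1 + 8))*(0/(-7) - 3/(-22)) + (-18 - (-15)/(-3)) = (5*9)*(0*(-⅐) - 3*(-1/22)) + (-18 - (-15)*(-1)/3) = 45*(0 + 3/22) + (-18 - 1*5) = 45*(3/22) + (-18 - 5) = 135/22 - 23 = -371/22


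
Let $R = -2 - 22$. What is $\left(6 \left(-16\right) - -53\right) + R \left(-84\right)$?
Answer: $1973$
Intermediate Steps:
$R = -24$
$\left(6 \left(-16\right) - -53\right) + R \left(-84\right) = \left(6 \left(-16\right) - -53\right) - -2016 = \left(-96 + 53\right) + 2016 = -43 + 2016 = 1973$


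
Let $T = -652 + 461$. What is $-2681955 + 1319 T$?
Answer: $-2933884$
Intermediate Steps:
$T = -191$
$-2681955 + 1319 T = -2681955 + 1319 \left(-191\right) = -2681955 - 251929 = -2933884$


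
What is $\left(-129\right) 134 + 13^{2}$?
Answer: $-17117$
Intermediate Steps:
$\left(-129\right) 134 + 13^{2} = -17286 + 169 = -17117$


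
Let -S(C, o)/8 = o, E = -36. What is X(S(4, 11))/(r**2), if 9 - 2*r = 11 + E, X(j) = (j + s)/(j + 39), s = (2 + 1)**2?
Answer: 79/14161 ≈ 0.0055787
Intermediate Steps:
S(C, o) = -8*o
s = 9 (s = 3**2 = 9)
X(j) = (9 + j)/(39 + j) (X(j) = (j + 9)/(j + 39) = (9 + j)/(39 + j))
r = 17 (r = 9/2 - (11 - 36)/2 = 9/2 - 1/2*(-25) = 9/2 + 25/2 = 17)
X(S(4, 11))/(r**2) = ((9 - 8*11)/(39 - 8*11))/(17**2) = ((9 - 88)/(39 - 88))/289 = (-79/(-49))*(1/289) = -1/49*(-79)*(1/289) = (79/49)*(1/289) = 79/14161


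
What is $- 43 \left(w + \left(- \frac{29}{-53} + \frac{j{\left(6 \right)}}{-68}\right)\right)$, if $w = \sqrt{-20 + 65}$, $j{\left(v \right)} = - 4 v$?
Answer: $- \frac{34873}{901} - 129 \sqrt{5} \approx -327.16$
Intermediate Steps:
$w = 3 \sqrt{5}$ ($w = \sqrt{45} = 3 \sqrt{5} \approx 6.7082$)
$- 43 \left(w + \left(- \frac{29}{-53} + \frac{j{\left(6 \right)}}{-68}\right)\right) = - 43 \left(3 \sqrt{5} + \left(- \frac{29}{-53} + \frac{\left(-4\right) 6}{-68}\right)\right) = - 43 \left(3 \sqrt{5} - - \frac{811}{901}\right) = - 43 \left(3 \sqrt{5} + \left(\frac{29}{53} + \frac{6}{17}\right)\right) = - 43 \left(3 \sqrt{5} + \frac{811}{901}\right) = - 43 \left(\frac{811}{901} + 3 \sqrt{5}\right) = - \frac{34873}{901} - 129 \sqrt{5}$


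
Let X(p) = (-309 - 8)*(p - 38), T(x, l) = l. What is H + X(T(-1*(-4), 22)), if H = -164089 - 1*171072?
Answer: -330089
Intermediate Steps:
X(p) = 12046 - 317*p (X(p) = -317*(-38 + p) = 12046 - 317*p)
H = -335161 (H = -164089 - 171072 = -335161)
H + X(T(-1*(-4), 22)) = -335161 + (12046 - 317*22) = -335161 + (12046 - 6974) = -335161 + 5072 = -330089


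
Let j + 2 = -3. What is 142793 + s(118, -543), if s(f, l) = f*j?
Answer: 142203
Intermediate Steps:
j = -5 (j = -2 - 3 = -5)
s(f, l) = -5*f (s(f, l) = f*(-5) = -5*f)
142793 + s(118, -543) = 142793 - 5*118 = 142793 - 590 = 142203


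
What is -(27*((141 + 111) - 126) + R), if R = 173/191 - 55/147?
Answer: -95532880/28077 ≈ -3402.5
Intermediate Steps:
R = 14926/28077 (R = 173*(1/191) - 55*1/147 = 173/191 - 55/147 = 14926/28077 ≈ 0.53161)
-(27*((141 + 111) - 126) + R) = -(27*((141 + 111) - 126) + 14926/28077) = -(27*(252 - 126) + 14926/28077) = -(27*126 + 14926/28077) = -(3402 + 14926/28077) = -1*95532880/28077 = -95532880/28077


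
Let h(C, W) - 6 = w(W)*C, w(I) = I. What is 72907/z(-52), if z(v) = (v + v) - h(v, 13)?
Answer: 72907/566 ≈ 128.81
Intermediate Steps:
h(C, W) = 6 + C*W (h(C, W) = 6 + W*C = 6 + C*W)
z(v) = -6 - 11*v (z(v) = (v + v) - (6 + v*13) = 2*v - (6 + 13*v) = 2*v + (-6 - 13*v) = -6 - 11*v)
72907/z(-52) = 72907/(-6 - 11*(-52)) = 72907/(-6 + 572) = 72907/566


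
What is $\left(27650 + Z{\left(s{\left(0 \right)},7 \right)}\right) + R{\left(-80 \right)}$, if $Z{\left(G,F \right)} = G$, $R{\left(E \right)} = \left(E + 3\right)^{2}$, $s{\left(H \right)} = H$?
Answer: $33579$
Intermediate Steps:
$R{\left(E \right)} = \left(3 + E\right)^{2}$
$\left(27650 + Z{\left(s{\left(0 \right)},7 \right)}\right) + R{\left(-80 \right)} = \left(27650 + 0\right) + \left(3 - 80\right)^{2} = 27650 + \left(-77\right)^{2} = 27650 + 5929 = 33579$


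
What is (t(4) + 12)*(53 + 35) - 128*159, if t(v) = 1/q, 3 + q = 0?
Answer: -57976/3 ≈ -19325.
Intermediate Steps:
q = -3 (q = -3 + 0 = -3)
t(v) = -⅓ (t(v) = 1/(-3) = -⅓)
(t(4) + 12)*(53 + 35) - 128*159 = (-⅓ + 12)*(53 + 35) - 128*159 = (35/3)*88 - 20352 = 3080/3 - 20352 = -57976/3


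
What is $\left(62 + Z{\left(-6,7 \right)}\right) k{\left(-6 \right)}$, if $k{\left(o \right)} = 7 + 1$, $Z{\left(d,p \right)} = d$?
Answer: $448$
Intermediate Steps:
$k{\left(o \right)} = 8$
$\left(62 + Z{\left(-6,7 \right)}\right) k{\left(-6 \right)} = \left(62 - 6\right) 8 = 56 \cdot 8 = 448$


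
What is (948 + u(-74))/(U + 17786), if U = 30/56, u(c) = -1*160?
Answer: 22064/498023 ≈ 0.044303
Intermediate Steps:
u(c) = -160
U = 15/28 (U = (1/56)*30 = 15/28 ≈ 0.53571)
(948 + u(-74))/(U + 17786) = (948 - 160)/(15/28 + 17786) = 788/(498023/28) = 788*(28/498023) = 22064/498023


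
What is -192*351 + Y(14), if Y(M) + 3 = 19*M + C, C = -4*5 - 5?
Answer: -67154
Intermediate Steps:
C = -25 (C = -20 - 5 = -25)
Y(M) = -28 + 19*M (Y(M) = -3 + (19*M - 25) = -3 + (-25 + 19*M) = -28 + 19*M)
-192*351 + Y(14) = -192*351 + (-28 + 19*14) = -67392 + (-28 + 266) = -67392 + 238 = -67154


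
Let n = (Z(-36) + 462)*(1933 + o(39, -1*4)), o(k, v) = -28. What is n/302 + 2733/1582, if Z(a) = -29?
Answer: 326440449/119441 ≈ 2733.1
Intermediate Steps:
n = 824865 (n = (-29 + 462)*(1933 - 28) = 433*1905 = 824865)
n/302 + 2733/1582 = 824865/302 + 2733/1582 = 326440449/119441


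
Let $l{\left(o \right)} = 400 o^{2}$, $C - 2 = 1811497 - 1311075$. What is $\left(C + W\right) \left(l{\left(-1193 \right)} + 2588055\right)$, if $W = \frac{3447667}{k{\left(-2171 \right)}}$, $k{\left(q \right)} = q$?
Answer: $\frac{619338796180627235}{2171} \approx 2.8528 \cdot 10^{14}$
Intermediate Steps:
$W = - \frac{3447667}{2171}$ ($W = \frac{3447667}{-2171} = 3447667 \left(- \frac{1}{2171}\right) = - \frac{3447667}{2171} \approx -1588.1$)
$C = 500424$ ($C = 2 + \left(1811497 - 1311075\right) = 2 + 500422 = 500424$)
$\left(C + W\right) \left(l{\left(-1193 \right)} + 2588055\right) = \left(500424 - \frac{3447667}{2171}\right) \left(400 \left(-1193\right)^{2} + 2588055\right) = \frac{1082972837 \left(400 \cdot 1423249 + 2588055\right)}{2171} = \frac{1082972837 \left(569299600 + 2588055\right)}{2171} = \frac{1082972837}{2171} \cdot 571887655 = \frac{619338796180627235}{2171}$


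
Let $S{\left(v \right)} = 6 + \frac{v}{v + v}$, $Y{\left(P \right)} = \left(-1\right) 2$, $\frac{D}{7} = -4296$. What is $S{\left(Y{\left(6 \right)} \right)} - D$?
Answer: $\frac{60157}{2} \approx 30079.0$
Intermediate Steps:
$D = -30072$ ($D = 7 \left(-4296\right) = -30072$)
$Y{\left(P \right)} = -2$
$S{\left(v \right)} = \frac{13}{2}$ ($S{\left(v \right)} = 6 + \frac{v}{2 v} = 6 + v \frac{1}{2 v} = 6 + \frac{1}{2} = \frac{13}{2}$)
$S{\left(Y{\left(6 \right)} \right)} - D = \frac{13}{2} - -30072 = \frac{13}{2} + 30072 = \frac{60157}{2}$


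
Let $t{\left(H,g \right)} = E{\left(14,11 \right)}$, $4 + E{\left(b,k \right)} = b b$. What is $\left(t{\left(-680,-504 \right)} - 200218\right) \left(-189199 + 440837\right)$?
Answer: $-50334142588$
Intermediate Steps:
$E{\left(b,k \right)} = -4 + b^{2}$ ($E{\left(b,k \right)} = -4 + b b = -4 + b^{2}$)
$t{\left(H,g \right)} = 192$ ($t{\left(H,g \right)} = -4 + 14^{2} = -4 + 196 = 192$)
$\left(t{\left(-680,-504 \right)} - 200218\right) \left(-189199 + 440837\right) = \left(192 - 200218\right) \left(-189199 + 440837\right) = \left(-200026\right) 251638 = -50334142588$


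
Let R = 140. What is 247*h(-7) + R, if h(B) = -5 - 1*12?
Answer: -4059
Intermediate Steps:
h(B) = -17 (h(B) = -5 - 12 = -17)
247*h(-7) + R = 247*(-17) + 140 = -4199 + 140 = -4059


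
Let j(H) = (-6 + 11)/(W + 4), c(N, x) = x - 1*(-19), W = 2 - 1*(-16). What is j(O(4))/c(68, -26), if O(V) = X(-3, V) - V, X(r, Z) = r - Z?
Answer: -5/154 ≈ -0.032468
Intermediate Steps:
W = 18 (W = 2 + 16 = 18)
O(V) = -3 - 2*V (O(V) = (-3 - V) - V = -3 - 2*V)
c(N, x) = 19 + x (c(N, x) = x + 19 = 19 + x)
j(H) = 5/22 (j(H) = (-6 + 11)/(18 + 4) = 5/22)
j(O(4))/c(68, -26) = 5/(22*(19 - 26)) = (5/22)/(-7) = (5/22)*(-⅐) = -5/154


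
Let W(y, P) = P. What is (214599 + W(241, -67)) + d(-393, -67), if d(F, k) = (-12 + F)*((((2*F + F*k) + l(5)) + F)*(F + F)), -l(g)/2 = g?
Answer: 8003667392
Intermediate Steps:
l(g) = -2*g
d(F, k) = 2*F*(-12 + F)*(-10 + 3*F + F*k) (d(F, k) = (-12 + F)*((((2*F + F*k) - 2*5) + F)*(F + F)) = (-12 + F)*((((2*F + F*k) - 10) + F)*(2*F)) = (-12 + F)*(((-10 + 2*F + F*k) + F)*(2*F)) = (-12 + F)*((-10 + 3*F + F*k)*(2*F)) = (-12 + F)*(2*F*(-10 + 3*F + F*k)) = 2*F*(-12 + F)*(-10 + 3*F + F*k))
(214599 + W(241, -67)) + d(-393, -67) = (214599 - 67) + 2*(-393)*(120 - 46*(-393) + 3*(-393)**2 - 67*(-393)**2 - 12*(-393)*(-67)) = 214532 + 2*(-393)*(120 + 18078 + 3*154449 - 67*154449 - 315972) = 214532 + 2*(-393)*(120 + 18078 + 463347 - 10348083 - 315972) = 214532 + 2*(-393)*(-10182510) = 214532 + 8003452860 = 8003667392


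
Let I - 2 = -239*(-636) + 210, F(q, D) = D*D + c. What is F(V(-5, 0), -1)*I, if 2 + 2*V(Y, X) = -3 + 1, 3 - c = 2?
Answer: 304432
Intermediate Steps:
c = 1 (c = 3 - 1*2 = 3 - 2 = 1)
V(Y, X) = -2 (V(Y, X) = -1 + (-3 + 1)/2 = -1 + (1/2)*(-2) = -1 - 1 = -2)
F(q, D) = 1 + D**2 (F(q, D) = D*D + 1 = D**2 + 1 = 1 + D**2)
I = 152216 (I = 2 + (-239*(-636) + 210) = 2 + (152004 + 210) = 2 + 152214 = 152216)
F(V(-5, 0), -1)*I = (1 + (-1)**2)*152216 = (1 + 1)*152216 = 2*152216 = 304432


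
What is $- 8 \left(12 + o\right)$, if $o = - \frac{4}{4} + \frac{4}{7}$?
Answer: $- \frac{648}{7} \approx -92.571$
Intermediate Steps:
$o = - \frac{3}{7}$ ($o = \left(-4\right) \frac{1}{4} + 4 \cdot \frac{1}{7} = -1 + \frac{4}{7} = - \frac{3}{7} \approx -0.42857$)
$- 8 \left(12 + o\right) = - 8 \left(12 - \frac{3}{7}\right) = \left(-8\right) \frac{81}{7} = - \frac{648}{7}$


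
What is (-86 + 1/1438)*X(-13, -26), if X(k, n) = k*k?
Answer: -20899723/1438 ≈ -14534.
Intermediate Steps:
X(k, n) = k**2
(-86 + 1/1438)*X(-13, -26) = (-86 + 1/1438)*(-13)**2 = (-86 + 1/1438)*169 = -123667/1438*169 = -20899723/1438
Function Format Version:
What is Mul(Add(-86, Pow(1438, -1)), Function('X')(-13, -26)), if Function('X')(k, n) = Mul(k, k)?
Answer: Rational(-20899723, 1438) ≈ -14534.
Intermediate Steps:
Function('X')(k, n) = Pow(k, 2)
Mul(Add(-86, Pow(1438, -1)), Function('X')(-13, -26)) = Mul(Add(-86, Pow(1438, -1)), Pow(-13, 2)) = Mul(Add(-86, Rational(1, 1438)), 169) = Mul(Rational(-123667, 1438), 169) = Rational(-20899723, 1438)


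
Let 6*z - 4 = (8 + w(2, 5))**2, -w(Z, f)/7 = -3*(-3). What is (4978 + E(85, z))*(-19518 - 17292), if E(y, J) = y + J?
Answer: -204951945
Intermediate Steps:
w(Z, f) = -63 (w(Z, f) = -(-21)*(-3) = -7*9 = -63)
z = 3029/6 (z = 2/3 + (8 - 63)**2/6 = 2/3 + (1/6)*(-55)**2 = 2/3 + (1/6)*3025 = 2/3 + 3025/6 = 3029/6 ≈ 504.83)
E(y, J) = J + y
(4978 + E(85, z))*(-19518 - 17292) = (4978 + (3029/6 + 85))*(-19518 - 17292) = (4978 + 3539/6)*(-36810) = (33407/6)*(-36810) = -204951945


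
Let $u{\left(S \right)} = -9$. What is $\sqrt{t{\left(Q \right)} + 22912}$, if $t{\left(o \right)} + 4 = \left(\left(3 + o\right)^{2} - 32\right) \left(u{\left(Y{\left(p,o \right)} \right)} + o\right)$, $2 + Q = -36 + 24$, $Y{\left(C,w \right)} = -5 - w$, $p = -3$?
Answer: $\sqrt{20861} \approx 144.43$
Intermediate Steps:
$Q = -14$ ($Q = -2 + \left(-36 + 24\right) = -2 - 12 = -14$)
$t{\left(o \right)} = -4 + \left(-32 + \left(3 + o\right)^{2}\right) \left(-9 + o\right)$ ($t{\left(o \right)} = -4 + \left(\left(3 + o\right)^{2} - 32\right) \left(-9 + o\right) = -4 + \left(-32 + \left(3 + o\right)^{2}\right) \left(-9 + o\right)$)
$\sqrt{t{\left(Q \right)} + 22912} = \sqrt{\left(203 + \left(-14\right)^{3} - -1078 - 3 \left(-14\right)^{2}\right) + 22912} = \sqrt{\left(203 - 2744 + 1078 - 588\right) + 22912} = \sqrt{-2051 + 22912} = \sqrt{20861}$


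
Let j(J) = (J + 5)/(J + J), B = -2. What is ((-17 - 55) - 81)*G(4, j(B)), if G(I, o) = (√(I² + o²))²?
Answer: -40545/16 ≈ -2534.1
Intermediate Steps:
j(J) = (5 + J)/(2*J) (j(J) = (5 + J)/((2*J)) = (5 + J)*(1/(2*J)) = (5 + J)/(2*J))
G(I, o) = I² + o²
((-17 - 55) - 81)*G(4, j(B)) = ((-17 - 55) - 81)*(4² + ((½)*(5 - 2)/(-2))²) = (-72 - 81)*(16 + ((½)*(-½)*3)²) = -153*(16 + (-¾)²) = -153*(16 + 9/16) = -153*265/16 = -40545/16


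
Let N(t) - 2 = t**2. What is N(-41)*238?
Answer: 400554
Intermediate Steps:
N(t) = 2 + t**2
N(-41)*238 = (2 + (-41)**2)*238 = (2 + 1681)*238 = 1683*238 = 400554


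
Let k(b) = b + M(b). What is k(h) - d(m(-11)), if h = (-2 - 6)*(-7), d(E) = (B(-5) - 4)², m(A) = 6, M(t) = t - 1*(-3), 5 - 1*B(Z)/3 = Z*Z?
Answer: -3981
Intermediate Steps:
B(Z) = 15 - 3*Z² (B(Z) = 15 - 3*Z*Z = 15 - 3*Z²)
M(t) = 3 + t (M(t) = t + 3 = 3 + t)
d(E) = 4096 (d(E) = ((15 - 3*(-5)²) - 4)² = ((15 - 3*25) - 4)² = ((15 - 75) - 4)² = (-60 - 4)² = (-64)² = 4096)
h = 56 (h = -8*(-7) = 56)
k(b) = 3 + 2*b (k(b) = b + (3 + b) = 3 + 2*b)
k(h) - d(m(-11)) = (3 + 2*56) - 1*4096 = (3 + 112) - 4096 = 115 - 4096 = -3981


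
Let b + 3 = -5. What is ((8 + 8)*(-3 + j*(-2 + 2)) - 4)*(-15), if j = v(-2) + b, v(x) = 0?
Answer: 780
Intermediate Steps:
b = -8 (b = -3 - 5 = -8)
j = -8 (j = 0 - 8 = -8)
((8 + 8)*(-3 + j*(-2 + 2)) - 4)*(-15) = ((8 + 8)*(-3 - 8*(-2 + 2)) - 4)*(-15) = (16*(-3 - 8*0) - 4)*(-15) = (16*(-3 + 0) - 4)*(-15) = (16*(-3) - 4)*(-15) = (-48 - 4)*(-15) = -52*(-15) = 780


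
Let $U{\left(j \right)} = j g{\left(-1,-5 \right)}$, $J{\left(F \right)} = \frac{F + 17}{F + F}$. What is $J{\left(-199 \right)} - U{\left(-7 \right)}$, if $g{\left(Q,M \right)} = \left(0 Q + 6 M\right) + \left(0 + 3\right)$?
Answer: $- \frac{37520}{199} \approx -188.54$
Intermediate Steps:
$J{\left(F \right)} = \frac{17 + F}{2 F}$
$g{\left(Q,M \right)} = 3 + 6 M$ ($g{\left(Q,M \right)} = \left(0 + 6 M\right) + 3 = 6 M + 3 = 3 + 6 M$)
$U{\left(j \right)} = - 27 j$ ($U{\left(j \right)} = j \left(3 + 6 \left(-5\right)\right) = j \left(3 - 30\right) = j \left(-27\right) = - 27 j$)
$J{\left(-199 \right)} - U{\left(-7 \right)} = \frac{17 - 199}{2 \left(-199\right)} - \left(-27\right) \left(-7\right) = \frac{1}{2} \left(- \frac{1}{199}\right) \left(-182\right) - 189 = \frac{91}{199} - 189 = - \frac{37520}{199}$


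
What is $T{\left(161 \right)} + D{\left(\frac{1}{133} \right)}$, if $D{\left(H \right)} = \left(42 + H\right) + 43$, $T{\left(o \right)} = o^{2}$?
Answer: $\frac{3458799}{133} \approx 26006.0$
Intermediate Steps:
$D{\left(H \right)} = 85 + H$
$T{\left(161 \right)} + D{\left(\frac{1}{133} \right)} = 161^{2} + \left(85 + \frac{1}{133}\right) = 25921 + \left(85 + \frac{1}{133}\right) = 25921 + \frac{11306}{133} = \frac{3458799}{133}$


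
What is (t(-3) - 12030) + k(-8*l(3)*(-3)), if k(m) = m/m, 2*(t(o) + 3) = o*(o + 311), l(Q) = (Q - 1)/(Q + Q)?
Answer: -12494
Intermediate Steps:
l(Q) = (-1 + Q)/(2*Q) (l(Q) = (-1 + Q)/((2*Q)) = (-1 + Q)*(1/(2*Q)) = (-1 + Q)/(2*Q))
t(o) = -3 + o*(311 + o)/2 (t(o) = -3 + (o*(o + 311))/2 = -3 + (o*(311 + o))/2 = -3 + o*(311 + o)/2)
k(m) = 1
(t(-3) - 12030) + k(-8*l(3)*(-3)) = ((-3 + (½)*(-3)² + (311/2)*(-3)) - 12030) + 1 = ((-3 + (½)*9 - 933/2) - 12030) + 1 = ((-3 + 9/2 - 933/2) - 12030) + 1 = (-465 - 12030) + 1 = -12495 + 1 = -12494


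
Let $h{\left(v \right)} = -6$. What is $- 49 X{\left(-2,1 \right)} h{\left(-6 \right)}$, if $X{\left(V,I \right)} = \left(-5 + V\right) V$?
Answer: $4116$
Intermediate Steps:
$X{\left(V,I \right)} = V \left(-5 + V\right)$
$- 49 X{\left(-2,1 \right)} h{\left(-6 \right)} = - 49 \left(- 2 \left(-5 - 2\right)\right) \left(-6\right) = - 49 \left(\left(-2\right) \left(-7\right)\right) \left(-6\right) = \left(-49\right) 14 \left(-6\right) = \left(-686\right) \left(-6\right) = 4116$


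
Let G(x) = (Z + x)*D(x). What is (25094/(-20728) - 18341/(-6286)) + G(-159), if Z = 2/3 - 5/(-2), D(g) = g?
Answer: 807159181271/32574052 ≈ 24779.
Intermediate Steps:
Z = 19/6 (Z = 2*(⅓) - 5*(-½) = ⅔ + 5/2 = 19/6 ≈ 3.1667)
G(x) = x*(19/6 + x) (G(x) = (19/6 + x)*x = x*(19/6 + x))
(25094/(-20728) - 18341/(-6286)) + G(-159) = (25094/(-20728) - 18341/(-6286)) + (⅙)*(-159)*(19 + 6*(-159)) = (25094*(-1/20728) - 18341*(-1/6286)) + (⅙)*(-159)*(19 - 954) = (-12547/10364 + 18341/6286) + (⅙)*(-159)*(-935) = 55607841/32574052 + 49555/2 = 807159181271/32574052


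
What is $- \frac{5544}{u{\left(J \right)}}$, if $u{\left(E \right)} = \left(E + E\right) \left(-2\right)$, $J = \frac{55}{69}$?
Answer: $\frac{8694}{5} \approx 1738.8$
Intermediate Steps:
$J = \frac{55}{69}$ ($J = 55 \cdot \frac{1}{69} = \frac{55}{69} \approx 0.7971$)
$u{\left(E \right)} = - 4 E$ ($u{\left(E \right)} = 2 E \left(-2\right) = - 4 E$)
$- \frac{5544}{u{\left(J \right)}} = - \frac{5544}{\left(-4\right) \frac{55}{69}} = - \frac{5544}{- \frac{220}{69}} = \left(-5544\right) \left(- \frac{69}{220}\right) = \frac{8694}{5}$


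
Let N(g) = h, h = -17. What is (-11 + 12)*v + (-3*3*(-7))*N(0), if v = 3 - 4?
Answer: -1072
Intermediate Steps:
N(g) = -17
v = -1
(-11 + 12)*v + (-3*3*(-7))*N(0) = (-11 + 12)*(-1) + (-3*3*(-7))*(-17) = 1*(-1) - 9*(-7)*(-17) = -1 + 63*(-17) = -1 - 1071 = -1072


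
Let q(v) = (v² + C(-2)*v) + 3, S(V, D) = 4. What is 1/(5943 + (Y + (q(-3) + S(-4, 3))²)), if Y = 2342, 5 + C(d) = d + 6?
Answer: 1/8646 ≈ 0.00011566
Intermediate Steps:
C(d) = 1 + d (C(d) = -5 + (d + 6) = -5 + (6 + d) = 1 + d)
q(v) = 3 + v² - v (q(v) = (v² + (1 - 2)*v) + 3 = (v² - v) + 3 = 3 + v² - v)
1/(5943 + (Y + (q(-3) + S(-4, 3))²)) = 1/(5943 + (2342 + ((3 + (-3)² - 1*(-3)) + 4)²)) = 1/(5943 + (2342 + ((3 + 9 + 3) + 4)²)) = 1/(5943 + (2342 + (15 + 4)²)) = 1/(5943 + (2342 + 19²)) = 1/(5943 + (2342 + 361)) = 1/(5943 + 2703) = 1/8646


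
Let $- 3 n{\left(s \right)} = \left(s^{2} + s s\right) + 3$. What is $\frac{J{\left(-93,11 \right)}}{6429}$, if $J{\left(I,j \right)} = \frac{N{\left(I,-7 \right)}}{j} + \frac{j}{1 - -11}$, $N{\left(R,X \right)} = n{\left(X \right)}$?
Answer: $- \frac{283}{848628} \approx -0.00033348$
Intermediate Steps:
$n{\left(s \right)} = -1 - \frac{2 s^{2}}{3}$ ($n{\left(s \right)} = - \frac{\left(s^{2} + s s\right) + 3}{3} = - \frac{\left(s^{2} + s^{2}\right) + 3}{3} = - \frac{2 s^{2} + 3}{3} = - \frac{3 + 2 s^{2}}{3} = -1 - \frac{2 s^{2}}{3}$)
$N{\left(R,X \right)} = -1 - \frac{2 X^{2}}{3}$
$J{\left(I,j \right)} = - \frac{101}{3 j} + \frac{j}{12}$ ($J{\left(I,j \right)} = \frac{-1 - \frac{2 \left(-7\right)^{2}}{3}}{j} + \frac{j}{1 - -11} = \frac{-1 - \frac{98}{3}}{j} + \frac{j}{1 + 11} = \frac{-1 - \frac{98}{3}}{j} + \frac{j}{12} = - \frac{101}{3 j} + j \frac{1}{12} = - \frac{101}{3 j} + \frac{j}{12}$)
$\frac{J{\left(-93,11 \right)}}{6429} = \frac{\frac{1}{12} \cdot \frac{1}{11} \left(-404 + 11^{2}\right)}{6429} = \frac{1}{12} \cdot \frac{1}{11} \left(-404 + 121\right) \frac{1}{6429} = \frac{1}{12} \cdot \frac{1}{11} \left(-283\right) \frac{1}{6429} = \left(- \frac{283}{132}\right) \frac{1}{6429} = - \frac{283}{848628}$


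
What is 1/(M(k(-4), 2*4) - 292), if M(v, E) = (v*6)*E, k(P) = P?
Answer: -1/484 ≈ -0.0020661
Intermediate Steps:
M(v, E) = 6*E*v (M(v, E) = (6*v)*E = 6*E*v)
1/(M(k(-4), 2*4) - 292) = 1/(6*(2*4)*(-4) - 292) = 1/(6*8*(-4) - 292) = 1/(-192 - 292) = 1/(-484) = -1/484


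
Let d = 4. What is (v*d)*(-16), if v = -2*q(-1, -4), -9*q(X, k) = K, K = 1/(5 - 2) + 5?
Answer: -2048/27 ≈ -75.852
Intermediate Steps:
K = 16/3 (K = 1/3 + 5 = ⅓ + 5 = 16/3 ≈ 5.3333)
q(X, k) = -16/27 (q(X, k) = -⅑*16/3 = -16/27)
v = 32/27 (v = -2*(-16/27) = 32/27 ≈ 1.1852)
(v*d)*(-16) = ((32/27)*4)*(-16) = (128/27)*(-16) = -2048/27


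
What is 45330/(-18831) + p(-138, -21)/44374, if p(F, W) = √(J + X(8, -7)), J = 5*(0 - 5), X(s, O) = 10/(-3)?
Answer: -15110/6277 + I*√255/133122 ≈ -2.4072 + 0.00011996*I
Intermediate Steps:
X(s, O) = -10/3 (X(s, O) = 10*(-⅓) = -10/3)
J = -25 (J = 5*(-5) = -25)
p(F, W) = I*√255/3 (p(F, W) = √(-25 - 10/3) = √(-85/3) = I*√255/3)
45330/(-18831) + p(-138, -21)/44374 = 45330/(-18831) + (I*√255/3)/44374 = 45330*(-1/18831) + (I*√255/3)*(1/44374) = -15110/6277 + I*√255/133122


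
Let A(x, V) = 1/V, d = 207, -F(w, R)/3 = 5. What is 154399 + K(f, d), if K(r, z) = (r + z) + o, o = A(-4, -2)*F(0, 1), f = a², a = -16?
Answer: 309739/2 ≈ 1.5487e+5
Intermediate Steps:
F(w, R) = -15 (F(w, R) = -3*5 = -15)
f = 256 (f = (-16)² = 256)
A(x, V) = 1/V
o = 15/2 (o = -15/(-2) = -½*(-15) = 15/2 ≈ 7.5000)
K(r, z) = 15/2 + r + z (K(r, z) = (r + z) + 15/2 = 15/2 + r + z)
154399 + K(f, d) = 154399 + (15/2 + 256 + 207) = 154399 + 941/2 = 309739/2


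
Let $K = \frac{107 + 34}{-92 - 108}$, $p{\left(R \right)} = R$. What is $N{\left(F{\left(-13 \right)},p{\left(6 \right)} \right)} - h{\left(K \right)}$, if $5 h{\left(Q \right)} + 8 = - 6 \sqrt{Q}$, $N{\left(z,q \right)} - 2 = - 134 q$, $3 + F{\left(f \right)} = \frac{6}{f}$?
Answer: $- \frac{4002}{5} + \frac{3 i \sqrt{282}}{50} \approx -800.4 + 1.0076 i$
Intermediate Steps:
$F{\left(f \right)} = -3 + \frac{6}{f}$
$N{\left(z,q \right)} = 2 - 134 q$
$K = - \frac{141}{200}$ ($K = \frac{141}{-200} = 141 \left(- \frac{1}{200}\right) = - \frac{141}{200} \approx -0.705$)
$h{\left(Q \right)} = - \frac{8}{5} - \frac{6 \sqrt{Q}}{5}$ ($h{\left(Q \right)} = - \frac{8}{5} + \frac{\left(-6\right) \sqrt{Q}}{5} = - \frac{8}{5} - \frac{6 \sqrt{Q}}{5}$)
$N{\left(F{\left(-13 \right)},p{\left(6 \right)} \right)} - h{\left(K \right)} = \left(2 - 804\right) - \left(- \frac{8}{5} - \frac{6 \sqrt{- \frac{141}{200}}}{5}\right) = \left(2 - 804\right) - \left(- \frac{8}{5} - \frac{6 \frac{i \sqrt{282}}{20}}{5}\right) = -802 - \left(- \frac{8}{5} - \frac{3 i \sqrt{282}}{50}\right) = -802 + \left(\frac{8}{5} + \frac{3 i \sqrt{282}}{50}\right) = - \frac{4002}{5} + \frac{3 i \sqrt{282}}{50}$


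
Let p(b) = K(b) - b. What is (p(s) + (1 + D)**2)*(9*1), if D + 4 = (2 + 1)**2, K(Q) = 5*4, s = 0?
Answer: 504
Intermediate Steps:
K(Q) = 20
p(b) = 20 - b
D = 5 (D = -4 + (2 + 1)**2 = -4 + 3**2 = -4 + 9 = 5)
(p(s) + (1 + D)**2)*(9*1) = ((20 - 1*0) + (1 + 5)**2)*(9*1) = ((20 + 0) + 6**2)*9 = (20 + 36)*9 = 56*9 = 504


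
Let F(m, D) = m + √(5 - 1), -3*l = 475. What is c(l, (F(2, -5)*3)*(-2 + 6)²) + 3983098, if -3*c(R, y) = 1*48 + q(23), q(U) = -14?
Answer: 11949260/3 ≈ 3.9831e+6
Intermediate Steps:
l = -475/3 (l = -⅓*475 = -475/3 ≈ -158.33)
F(m, D) = 2 + m (F(m, D) = m + √4 = m + 2 = 2 + m)
c(R, y) = -34/3 (c(R, y) = -(1*48 - 14)/3 = -(48 - 14)/3 = -⅓*34 = -34/3)
c(l, (F(2, -5)*3)*(-2 + 6)²) + 3983098 = -34/3 + 3983098 = 11949260/3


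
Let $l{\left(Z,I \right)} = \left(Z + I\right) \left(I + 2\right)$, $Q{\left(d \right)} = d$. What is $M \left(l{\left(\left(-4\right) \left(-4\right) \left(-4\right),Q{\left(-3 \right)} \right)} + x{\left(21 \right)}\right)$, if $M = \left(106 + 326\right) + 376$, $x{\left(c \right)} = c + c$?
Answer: $88072$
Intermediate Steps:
$l{\left(Z,I \right)} = \left(2 + I\right) \left(I + Z\right)$ ($l{\left(Z,I \right)} = \left(I + Z\right) \left(2 + I\right) = \left(2 + I\right) \left(I + Z\right)$)
$x{\left(c \right)} = 2 c$
$M = 808$ ($M = 432 + 376 = 808$)
$M \left(l{\left(\left(-4\right) \left(-4\right) \left(-4\right),Q{\left(-3 \right)} \right)} + x{\left(21 \right)}\right) = 808 \left(\left(\left(-3\right)^{2} + 2 \left(-3\right) + 2 \left(-4\right) \left(-4\right) \left(-4\right) - 3 \left(-4\right) \left(-4\right) \left(-4\right)\right) + 2 \cdot 21\right) = 808 \left(\left(9 - 6 + 2 \cdot 16 \left(-4\right) - 3 \cdot 16 \left(-4\right)\right) + 42\right) = 808 \left(\left(9 - 6 + 2 \left(-64\right) - -192\right) + 42\right) = 808 \left(\left(9 - 6 - 128 + 192\right) + 42\right) = 808 \left(67 + 42\right) = 808 \cdot 109 = 88072$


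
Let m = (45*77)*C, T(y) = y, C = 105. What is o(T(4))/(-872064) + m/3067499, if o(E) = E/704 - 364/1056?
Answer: 167523694656721/1412429276510208 ≈ 0.11861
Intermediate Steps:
m = 363825 (m = (45*77)*105 = 3465*105 = 363825)
o(E) = -91/264 + E/704 (o(E) = E*(1/704) - 364*1/1056 = E/704 - 91/264 = -91/264 + E/704)
o(T(4))/(-872064) + m/3067499 = (-91/264 + (1/704)*4)/(-872064) + 363825/3067499 = (-91/264 + 1/176)*(-1/872064) + 363825*(1/3067499) = -179/528*(-1/872064) + 363825/3067499 = 179/460449792 + 363825/3067499 = 167523694656721/1412429276510208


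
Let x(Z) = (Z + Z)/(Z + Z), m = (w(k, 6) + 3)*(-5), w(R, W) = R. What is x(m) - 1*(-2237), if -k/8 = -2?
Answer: 2238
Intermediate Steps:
k = 16 (k = -8*(-2) = 16)
m = -95 (m = (16 + 3)*(-5) = 19*(-5) = -95)
x(Z) = 1 (x(Z) = (2*Z)/((2*Z)) = (2*Z)*(1/(2*Z)) = 1)
x(m) - 1*(-2237) = 1 - 1*(-2237) = 1 + 2237 = 2238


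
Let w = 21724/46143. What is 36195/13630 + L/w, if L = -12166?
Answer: -191269125219/7402453 ≈ -25839.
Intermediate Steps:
w = 21724/46143 (w = 21724*(1/46143) = 21724/46143 ≈ 0.47080)
36195/13630 + L/w = 36195/13630 - 12166/21724/46143 = 36195*(1/13630) - 12166*46143/21724 = 7239/2726 - 280687869/10862 = -191269125219/7402453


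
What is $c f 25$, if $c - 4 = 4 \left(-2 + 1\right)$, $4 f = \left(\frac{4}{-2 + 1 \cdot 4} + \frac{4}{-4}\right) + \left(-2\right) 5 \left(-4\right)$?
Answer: $0$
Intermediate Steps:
$f = \frac{41}{4}$ ($f = \frac{\left(\frac{4}{-2 + 1 \cdot 4} + \frac{4}{-4}\right) + \left(-2\right) 5 \left(-4\right)}{4} = \frac{\left(\frac{4}{-2 + 4} + 4 \left(- \frac{1}{4}\right)\right) - -40}{4} = \frac{\left(\frac{4}{2} - 1\right) + 40}{4} = \frac{\left(4 \cdot \frac{1}{2} - 1\right) + 40}{4} = \frac{\left(2 - 1\right) + 40}{4} = \frac{1 + 40}{4} = \frac{1}{4} \cdot 41 = \frac{41}{4} \approx 10.25$)
$c = 0$ ($c = 4 + 4 \left(-2 + 1\right) = 4 + 4 \left(-1\right) = 4 - 4 = 0$)
$c f 25 = 0 \cdot \frac{41}{4} \cdot 25 = 0 \cdot 25 = 0$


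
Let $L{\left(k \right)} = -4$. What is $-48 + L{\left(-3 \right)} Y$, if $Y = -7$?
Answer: $-20$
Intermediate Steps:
$-48 + L{\left(-3 \right)} Y = -48 - -28 = -48 + 28 = -20$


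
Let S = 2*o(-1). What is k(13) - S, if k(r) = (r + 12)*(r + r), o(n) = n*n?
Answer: 648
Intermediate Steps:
o(n) = n**2
k(r) = 2*r*(12 + r) (k(r) = (12 + r)*(2*r) = 2*r*(12 + r))
S = 2 (S = 2*(-1)**2 = 2*1 = 2)
k(13) - S = 2*13*(12 + 13) - 1*2 = 2*13*25 - 2 = 650 - 2 = 648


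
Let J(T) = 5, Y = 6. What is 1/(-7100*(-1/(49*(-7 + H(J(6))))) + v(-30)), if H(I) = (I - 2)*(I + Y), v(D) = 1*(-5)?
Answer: 637/365 ≈ 1.7452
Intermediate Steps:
v(D) = -5
H(I) = (-2 + I)*(6 + I) (H(I) = (I - 2)*(I + 6) = (-2 + I)*(6 + I))
1/(-7100*(-1/(49*(-7 + H(J(6))))) + v(-30)) = 1/(-7100*(-1/(49*(-7 + (-12 + 5² + 4*5)))) - 5) = 1/(-7100*(-1/(49*(-7 + (-12 + 25 + 20)))) - 5) = 1/(-7100*(-1/(49*(-7 + 33))) - 5) = 1/(-7100/((-49*26)) - 5) = 1/(-7100/(-1274) - 5) = 1/(-7100*(-1/1274) - 5) = 1/(3550/637 - 5) = 1/(365/637) = 637/365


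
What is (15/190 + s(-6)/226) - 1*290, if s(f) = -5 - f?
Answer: -622451/2147 ≈ -289.92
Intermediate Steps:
(15/190 + s(-6)/226) - 1*290 = (15/190 + (-5 - 1*(-6))/226) - 1*290 = (15*(1/190) + (-5 + 6)*(1/226)) - 290 = (3/38 + 1*(1/226)) - 290 = (3/38 + 1/226) - 290 = 179/2147 - 290 = -622451/2147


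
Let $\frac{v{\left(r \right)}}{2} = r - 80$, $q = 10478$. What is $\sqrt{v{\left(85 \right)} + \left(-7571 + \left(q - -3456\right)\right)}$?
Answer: $\sqrt{6373} \approx 79.831$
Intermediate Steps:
$v{\left(r \right)} = -160 + 2 r$ ($v{\left(r \right)} = 2 \left(r - 80\right) = 2 \left(-80 + r\right) = -160 + 2 r$)
$\sqrt{v{\left(85 \right)} + \left(-7571 + \left(q - -3456\right)\right)} = \sqrt{\left(-160 + 2 \cdot 85\right) + \left(-7571 + \left(10478 - -3456\right)\right)} = \sqrt{\left(-160 + 170\right) + \left(-7571 + \left(10478 + 3456\right)\right)} = \sqrt{10 + \left(-7571 + 13934\right)} = \sqrt{10 + 6363} = \sqrt{6373}$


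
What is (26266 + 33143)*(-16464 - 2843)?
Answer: -1147009563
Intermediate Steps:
(26266 + 33143)*(-16464 - 2843) = 59409*(-19307) = -1147009563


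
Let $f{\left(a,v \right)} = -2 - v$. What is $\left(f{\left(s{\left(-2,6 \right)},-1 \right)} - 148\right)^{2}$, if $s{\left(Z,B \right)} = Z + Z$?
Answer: $22201$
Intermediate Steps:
$s{\left(Z,B \right)} = 2 Z$
$\left(f{\left(s{\left(-2,6 \right)},-1 \right)} - 148\right)^{2} = \left(\left(-2 - -1\right) - 148\right)^{2} = \left(\left(-2 + 1\right) - 148\right)^{2} = \left(-1 - 148\right)^{2} = \left(-149\right)^{2} = 22201$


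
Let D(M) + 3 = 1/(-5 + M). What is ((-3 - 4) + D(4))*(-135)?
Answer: 1485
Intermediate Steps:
D(M) = -3 + 1/(-5 + M)
((-3 - 4) + D(4))*(-135) = ((-3 - 4) + (16 - 3*4)/(-5 + 4))*(-135) = (-7 + (16 - 12)/(-1))*(-135) = (-7 - 1*4)*(-135) = (-7 - 4)*(-135) = -11*(-135) = 1485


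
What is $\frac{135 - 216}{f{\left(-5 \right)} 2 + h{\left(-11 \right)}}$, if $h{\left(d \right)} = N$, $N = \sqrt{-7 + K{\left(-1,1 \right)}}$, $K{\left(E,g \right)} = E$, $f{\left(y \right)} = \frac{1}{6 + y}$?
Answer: $- \frac{27}{2} + \frac{27 i \sqrt{2}}{2} \approx -13.5 + 19.092 i$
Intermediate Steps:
$N = 2 i \sqrt{2}$ ($N = \sqrt{-7 - 1} = \sqrt{-8} = 2 i \sqrt{2} \approx 2.8284 i$)
$h{\left(d \right)} = 2 i \sqrt{2}$
$\frac{135 - 216}{f{\left(-5 \right)} 2 + h{\left(-11 \right)}} = \frac{135 - 216}{\frac{1}{6 - 5} \cdot 2 + 2 i \sqrt{2}} = \frac{135 - 216}{1^{-1} \cdot 2 + 2 i \sqrt{2}} = \frac{135 - 216}{1 \cdot 2 + 2 i \sqrt{2}} = - \frac{81}{2 + 2 i \sqrt{2}}$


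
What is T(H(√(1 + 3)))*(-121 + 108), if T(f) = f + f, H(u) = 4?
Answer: -104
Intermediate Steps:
T(f) = 2*f
T(H(√(1 + 3)))*(-121 + 108) = (2*4)*(-121 + 108) = 8*(-13) = -104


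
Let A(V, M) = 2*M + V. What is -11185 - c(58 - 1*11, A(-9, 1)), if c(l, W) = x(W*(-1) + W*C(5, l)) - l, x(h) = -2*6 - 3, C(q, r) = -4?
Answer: -11123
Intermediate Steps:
A(V, M) = V + 2*M
x(h) = -15 (x(h) = -12 - 3 = -15)
c(l, W) = -15 - l
-11185 - c(58 - 1*11, A(-9, 1)) = -11185 - (-15 - (58 - 1*11)) = -11185 - (-15 - (58 - 11)) = -11185 - (-15 - 1*47) = -11185 - (-15 - 47) = -11185 - 1*(-62) = -11185 + 62 = -11123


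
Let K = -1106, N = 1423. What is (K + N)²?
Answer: 100489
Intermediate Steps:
(K + N)² = (-1106 + 1423)² = 317² = 100489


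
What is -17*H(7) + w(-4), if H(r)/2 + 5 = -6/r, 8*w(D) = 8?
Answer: 1401/7 ≈ 200.14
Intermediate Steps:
w(D) = 1 (w(D) = (1/8)*8 = 1)
H(r) = -10 - 12/r (H(r) = -10 + 2*(-6/r) = -10 - 12/r)
-17*H(7) + w(-4) = -17*(-10 - 12/7) + 1 = -17*(-82/7) + 1 = 1394/7 + 1 = 1401/7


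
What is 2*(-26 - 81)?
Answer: -214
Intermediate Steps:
2*(-26 - 81) = 2*(-107) = -214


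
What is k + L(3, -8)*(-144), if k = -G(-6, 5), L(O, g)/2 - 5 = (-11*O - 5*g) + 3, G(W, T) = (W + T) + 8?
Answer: -4327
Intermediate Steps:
G(W, T) = 8 + T + W (G(W, T) = (T + W) + 8 = 8 + T + W)
L(O, g) = 16 - 22*O - 10*g (L(O, g) = 10 + 2*((-11*O - 5*g) + 3) = 10 + 2*(3 - 11*O - 5*g) = 10 + (6 - 22*O - 10*g) = 16 - 22*O - 10*g)
k = -7 (k = -(8 + 5 - 6) = -1*7 = -7)
k + L(3, -8)*(-144) = -7 + (16 - 22*3 - 10*(-8))*(-144) = -7 + (16 - 66 + 80)*(-144) = -7 + 30*(-144) = -7 - 4320 = -4327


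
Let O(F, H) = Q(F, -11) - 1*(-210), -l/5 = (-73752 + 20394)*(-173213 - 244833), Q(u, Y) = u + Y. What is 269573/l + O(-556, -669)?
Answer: -39816386034953/111530492340 ≈ -357.00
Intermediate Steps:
Q(u, Y) = Y + u
l = -111530492340 (l = -5*(-73752 + 20394)*(-173213 - 244833) = -(-266790)*(-418046) = -5*22306098468 = -111530492340)
O(F, H) = 199 + F (O(F, H) = (-11 + F) - 1*(-210) = (-11 + F) + 210 = 199 + F)
269573/l + O(-556, -669) = 269573/(-111530492340) + (199 - 556) = 269573*(-1/111530492340) - 357 = -269573/111530492340 - 357 = -39816386034953/111530492340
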